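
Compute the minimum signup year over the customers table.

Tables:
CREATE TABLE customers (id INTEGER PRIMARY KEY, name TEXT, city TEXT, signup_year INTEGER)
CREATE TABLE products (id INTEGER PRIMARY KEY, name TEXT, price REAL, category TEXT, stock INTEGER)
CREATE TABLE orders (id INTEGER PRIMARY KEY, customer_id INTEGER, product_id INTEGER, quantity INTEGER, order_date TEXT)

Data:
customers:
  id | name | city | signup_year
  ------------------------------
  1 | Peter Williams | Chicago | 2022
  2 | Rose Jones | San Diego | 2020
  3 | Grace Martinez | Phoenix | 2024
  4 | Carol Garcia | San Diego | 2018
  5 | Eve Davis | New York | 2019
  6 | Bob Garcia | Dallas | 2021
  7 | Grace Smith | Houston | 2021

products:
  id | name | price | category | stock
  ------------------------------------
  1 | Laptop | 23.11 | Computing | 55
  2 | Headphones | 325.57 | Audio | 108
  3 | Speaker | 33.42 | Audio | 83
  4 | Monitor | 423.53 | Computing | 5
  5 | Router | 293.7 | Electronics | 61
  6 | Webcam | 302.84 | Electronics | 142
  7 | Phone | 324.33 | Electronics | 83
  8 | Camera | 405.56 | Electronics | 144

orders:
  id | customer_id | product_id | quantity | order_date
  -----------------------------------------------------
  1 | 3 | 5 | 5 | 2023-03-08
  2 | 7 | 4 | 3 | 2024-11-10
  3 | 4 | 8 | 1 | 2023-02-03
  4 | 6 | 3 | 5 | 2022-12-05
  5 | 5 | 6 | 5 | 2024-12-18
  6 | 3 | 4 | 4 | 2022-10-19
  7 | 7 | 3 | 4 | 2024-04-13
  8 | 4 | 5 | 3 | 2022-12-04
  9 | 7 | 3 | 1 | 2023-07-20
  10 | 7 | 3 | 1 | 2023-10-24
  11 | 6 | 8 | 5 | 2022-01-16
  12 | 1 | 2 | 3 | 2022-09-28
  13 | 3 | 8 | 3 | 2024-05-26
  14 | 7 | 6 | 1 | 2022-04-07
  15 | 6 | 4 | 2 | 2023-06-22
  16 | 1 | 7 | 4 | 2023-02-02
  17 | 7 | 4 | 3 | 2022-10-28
SELECT MIN(signup_year) FROM customers

Execution result:
2018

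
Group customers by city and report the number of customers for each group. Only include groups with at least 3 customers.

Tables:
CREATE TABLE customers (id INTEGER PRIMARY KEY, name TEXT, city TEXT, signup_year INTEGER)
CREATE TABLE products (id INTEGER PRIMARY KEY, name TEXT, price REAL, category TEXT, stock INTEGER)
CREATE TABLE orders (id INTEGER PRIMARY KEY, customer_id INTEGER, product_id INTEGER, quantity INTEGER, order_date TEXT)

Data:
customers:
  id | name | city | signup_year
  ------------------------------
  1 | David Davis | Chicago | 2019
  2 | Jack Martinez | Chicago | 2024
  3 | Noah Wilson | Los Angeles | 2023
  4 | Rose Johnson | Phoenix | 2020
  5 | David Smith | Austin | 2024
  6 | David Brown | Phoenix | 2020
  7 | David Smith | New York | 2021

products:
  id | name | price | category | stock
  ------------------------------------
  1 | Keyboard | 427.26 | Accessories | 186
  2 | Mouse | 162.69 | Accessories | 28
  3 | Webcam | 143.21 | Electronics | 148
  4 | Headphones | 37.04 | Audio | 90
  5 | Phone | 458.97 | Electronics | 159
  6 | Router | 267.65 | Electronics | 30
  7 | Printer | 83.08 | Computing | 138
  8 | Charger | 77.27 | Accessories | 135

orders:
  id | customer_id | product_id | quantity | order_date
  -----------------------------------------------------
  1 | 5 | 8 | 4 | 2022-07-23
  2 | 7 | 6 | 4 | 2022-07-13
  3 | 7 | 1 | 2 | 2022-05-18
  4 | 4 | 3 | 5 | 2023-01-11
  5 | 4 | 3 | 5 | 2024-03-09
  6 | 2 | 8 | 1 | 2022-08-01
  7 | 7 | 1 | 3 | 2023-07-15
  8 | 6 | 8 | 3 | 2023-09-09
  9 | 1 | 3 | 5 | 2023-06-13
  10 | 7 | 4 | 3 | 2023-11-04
SELECT city, COUNT(*) AS n FROM customers GROUP BY city HAVING COUNT(*) >= 3

Execution result:
(no rows)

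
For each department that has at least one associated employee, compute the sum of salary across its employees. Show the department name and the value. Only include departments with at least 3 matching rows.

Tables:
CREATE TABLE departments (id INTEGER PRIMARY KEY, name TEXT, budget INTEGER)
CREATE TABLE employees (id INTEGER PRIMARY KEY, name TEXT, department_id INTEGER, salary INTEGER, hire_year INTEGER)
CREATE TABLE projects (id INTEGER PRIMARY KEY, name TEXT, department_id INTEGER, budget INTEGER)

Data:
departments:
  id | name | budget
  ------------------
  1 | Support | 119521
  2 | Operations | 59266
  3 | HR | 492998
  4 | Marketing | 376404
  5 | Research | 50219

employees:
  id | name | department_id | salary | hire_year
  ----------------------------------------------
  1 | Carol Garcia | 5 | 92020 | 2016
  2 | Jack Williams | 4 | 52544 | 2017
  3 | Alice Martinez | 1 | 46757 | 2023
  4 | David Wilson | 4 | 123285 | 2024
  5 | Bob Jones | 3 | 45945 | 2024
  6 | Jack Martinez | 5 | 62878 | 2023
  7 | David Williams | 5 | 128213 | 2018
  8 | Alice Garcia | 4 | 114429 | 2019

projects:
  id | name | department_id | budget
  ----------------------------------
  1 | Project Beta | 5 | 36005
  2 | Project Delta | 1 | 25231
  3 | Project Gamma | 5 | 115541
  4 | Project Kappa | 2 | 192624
SELECT p.name, SUM(c.salary) AS sum_salary FROM employees c JOIN departments p ON c.department_id = p.id GROUP BY p.id, p.name HAVING COUNT(*) >= 3

Execution result:
name | sum_salary
Marketing | 290258
Research | 283111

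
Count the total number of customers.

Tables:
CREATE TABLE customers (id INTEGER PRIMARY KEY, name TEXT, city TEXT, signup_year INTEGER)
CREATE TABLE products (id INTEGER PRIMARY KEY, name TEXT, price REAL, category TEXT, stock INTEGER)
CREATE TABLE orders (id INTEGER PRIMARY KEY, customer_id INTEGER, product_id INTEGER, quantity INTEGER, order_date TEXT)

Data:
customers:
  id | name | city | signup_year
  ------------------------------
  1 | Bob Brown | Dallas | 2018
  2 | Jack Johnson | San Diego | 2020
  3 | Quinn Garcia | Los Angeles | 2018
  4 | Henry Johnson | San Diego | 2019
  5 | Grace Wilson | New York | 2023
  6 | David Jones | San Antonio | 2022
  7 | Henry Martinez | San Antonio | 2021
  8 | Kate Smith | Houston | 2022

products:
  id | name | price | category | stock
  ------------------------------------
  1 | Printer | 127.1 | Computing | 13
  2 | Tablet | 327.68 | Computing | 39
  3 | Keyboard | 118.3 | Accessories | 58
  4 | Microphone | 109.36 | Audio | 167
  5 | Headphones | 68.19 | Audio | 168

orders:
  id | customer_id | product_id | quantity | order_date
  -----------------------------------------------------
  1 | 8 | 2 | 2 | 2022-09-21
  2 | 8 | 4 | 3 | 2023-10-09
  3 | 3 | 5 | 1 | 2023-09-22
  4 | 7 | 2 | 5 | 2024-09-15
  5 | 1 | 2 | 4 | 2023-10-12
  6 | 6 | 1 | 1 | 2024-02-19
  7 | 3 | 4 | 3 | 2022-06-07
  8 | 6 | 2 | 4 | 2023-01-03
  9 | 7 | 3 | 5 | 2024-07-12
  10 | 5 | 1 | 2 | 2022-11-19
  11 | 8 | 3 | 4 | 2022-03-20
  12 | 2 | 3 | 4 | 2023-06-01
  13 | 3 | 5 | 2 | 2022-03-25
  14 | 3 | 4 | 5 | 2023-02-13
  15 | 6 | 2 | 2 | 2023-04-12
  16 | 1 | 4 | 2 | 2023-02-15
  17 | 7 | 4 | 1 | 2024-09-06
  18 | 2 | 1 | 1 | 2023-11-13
SELECT COUNT(*) FROM customers

Execution result:
8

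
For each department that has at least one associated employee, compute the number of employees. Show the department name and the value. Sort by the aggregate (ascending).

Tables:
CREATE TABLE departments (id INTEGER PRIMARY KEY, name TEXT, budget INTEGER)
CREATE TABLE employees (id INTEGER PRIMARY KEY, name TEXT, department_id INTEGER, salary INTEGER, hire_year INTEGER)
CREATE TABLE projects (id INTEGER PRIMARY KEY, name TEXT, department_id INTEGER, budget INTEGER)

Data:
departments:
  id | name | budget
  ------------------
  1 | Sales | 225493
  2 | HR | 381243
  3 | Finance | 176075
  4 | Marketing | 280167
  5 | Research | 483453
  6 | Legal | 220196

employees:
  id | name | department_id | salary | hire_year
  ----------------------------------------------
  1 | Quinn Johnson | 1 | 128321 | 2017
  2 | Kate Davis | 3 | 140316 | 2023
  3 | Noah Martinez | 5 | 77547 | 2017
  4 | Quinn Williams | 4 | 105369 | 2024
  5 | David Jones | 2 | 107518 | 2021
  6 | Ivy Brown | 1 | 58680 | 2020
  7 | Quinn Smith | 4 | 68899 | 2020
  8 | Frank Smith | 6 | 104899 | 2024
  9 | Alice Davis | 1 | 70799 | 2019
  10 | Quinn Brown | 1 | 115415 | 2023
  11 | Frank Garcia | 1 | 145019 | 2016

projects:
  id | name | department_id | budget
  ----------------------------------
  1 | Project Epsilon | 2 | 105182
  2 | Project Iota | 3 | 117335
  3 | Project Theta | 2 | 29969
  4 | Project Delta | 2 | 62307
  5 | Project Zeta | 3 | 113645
SELECT p.name, COUNT(*) AS n FROM employees c JOIN departments p ON c.department_id = p.id GROUP BY p.id, p.name ORDER BY n ASC

Execution result:
name | n
HR | 1
Finance | 1
Research | 1
Legal | 1
Marketing | 2
Sales | 5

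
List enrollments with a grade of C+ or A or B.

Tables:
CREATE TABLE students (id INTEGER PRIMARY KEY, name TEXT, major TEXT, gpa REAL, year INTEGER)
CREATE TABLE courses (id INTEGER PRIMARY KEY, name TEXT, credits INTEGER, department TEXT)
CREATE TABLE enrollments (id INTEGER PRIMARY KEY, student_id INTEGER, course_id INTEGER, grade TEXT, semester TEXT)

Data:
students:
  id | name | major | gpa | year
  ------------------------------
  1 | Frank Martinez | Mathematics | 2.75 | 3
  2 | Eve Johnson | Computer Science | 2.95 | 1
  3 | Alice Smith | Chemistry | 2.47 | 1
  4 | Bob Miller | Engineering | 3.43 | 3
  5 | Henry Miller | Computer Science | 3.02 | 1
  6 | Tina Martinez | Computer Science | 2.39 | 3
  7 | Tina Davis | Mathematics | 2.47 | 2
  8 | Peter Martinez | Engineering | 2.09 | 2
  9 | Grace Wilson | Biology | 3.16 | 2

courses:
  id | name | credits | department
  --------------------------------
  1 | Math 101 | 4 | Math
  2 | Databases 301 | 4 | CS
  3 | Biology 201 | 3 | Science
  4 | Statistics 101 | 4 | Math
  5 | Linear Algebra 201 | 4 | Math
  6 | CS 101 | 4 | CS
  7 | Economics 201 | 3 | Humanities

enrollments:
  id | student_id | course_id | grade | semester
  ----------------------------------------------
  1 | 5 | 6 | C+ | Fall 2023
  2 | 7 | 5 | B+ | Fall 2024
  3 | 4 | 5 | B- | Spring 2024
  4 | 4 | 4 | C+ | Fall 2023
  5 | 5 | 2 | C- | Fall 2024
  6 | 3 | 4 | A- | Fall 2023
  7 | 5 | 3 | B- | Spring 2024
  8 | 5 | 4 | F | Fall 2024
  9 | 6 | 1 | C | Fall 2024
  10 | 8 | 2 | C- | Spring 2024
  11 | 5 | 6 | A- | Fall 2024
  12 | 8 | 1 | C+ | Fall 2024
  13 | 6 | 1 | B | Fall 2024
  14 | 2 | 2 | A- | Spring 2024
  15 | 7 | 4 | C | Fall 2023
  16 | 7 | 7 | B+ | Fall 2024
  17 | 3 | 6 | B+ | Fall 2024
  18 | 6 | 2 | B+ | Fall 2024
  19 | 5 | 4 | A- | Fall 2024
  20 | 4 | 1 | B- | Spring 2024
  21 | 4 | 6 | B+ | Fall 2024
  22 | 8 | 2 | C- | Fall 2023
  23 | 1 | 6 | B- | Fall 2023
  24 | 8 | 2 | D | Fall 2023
SELECT id, grade FROM enrollments WHERE grade IN ('C+', 'A', 'B')

Execution result:
id | grade
1 | C+
4 | C+
12 | C+
13 | B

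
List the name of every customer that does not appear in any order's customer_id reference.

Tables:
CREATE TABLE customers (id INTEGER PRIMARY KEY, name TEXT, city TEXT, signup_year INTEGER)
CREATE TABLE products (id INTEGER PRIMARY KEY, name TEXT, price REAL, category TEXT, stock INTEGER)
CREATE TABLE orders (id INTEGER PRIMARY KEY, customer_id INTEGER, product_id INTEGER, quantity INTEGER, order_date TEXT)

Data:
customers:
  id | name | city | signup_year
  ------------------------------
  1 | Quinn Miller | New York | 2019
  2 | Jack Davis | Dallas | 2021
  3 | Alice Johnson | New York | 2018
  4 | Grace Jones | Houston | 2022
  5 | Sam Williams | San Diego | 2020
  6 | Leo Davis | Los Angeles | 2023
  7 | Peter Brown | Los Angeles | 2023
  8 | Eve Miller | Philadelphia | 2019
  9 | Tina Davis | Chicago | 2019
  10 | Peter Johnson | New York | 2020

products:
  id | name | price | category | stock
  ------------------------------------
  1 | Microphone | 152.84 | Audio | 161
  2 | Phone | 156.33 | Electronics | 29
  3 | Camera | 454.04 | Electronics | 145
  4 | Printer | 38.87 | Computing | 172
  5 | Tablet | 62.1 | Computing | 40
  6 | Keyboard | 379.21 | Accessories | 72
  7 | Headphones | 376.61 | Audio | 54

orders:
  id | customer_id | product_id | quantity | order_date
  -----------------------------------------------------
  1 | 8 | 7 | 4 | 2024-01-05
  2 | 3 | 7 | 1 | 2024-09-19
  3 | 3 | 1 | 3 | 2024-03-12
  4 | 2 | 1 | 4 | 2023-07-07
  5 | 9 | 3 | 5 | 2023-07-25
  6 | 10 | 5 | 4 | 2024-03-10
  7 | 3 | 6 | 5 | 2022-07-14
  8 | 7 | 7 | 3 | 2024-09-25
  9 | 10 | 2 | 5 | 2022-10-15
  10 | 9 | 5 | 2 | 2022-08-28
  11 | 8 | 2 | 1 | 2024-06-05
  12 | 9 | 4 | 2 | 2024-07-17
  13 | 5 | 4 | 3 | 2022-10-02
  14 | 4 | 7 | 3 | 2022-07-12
SELECT p.name FROM customers p LEFT JOIN orders c ON c.customer_id = p.id WHERE c.id IS NULL

Execution result:
name
Quinn Miller
Leo Davis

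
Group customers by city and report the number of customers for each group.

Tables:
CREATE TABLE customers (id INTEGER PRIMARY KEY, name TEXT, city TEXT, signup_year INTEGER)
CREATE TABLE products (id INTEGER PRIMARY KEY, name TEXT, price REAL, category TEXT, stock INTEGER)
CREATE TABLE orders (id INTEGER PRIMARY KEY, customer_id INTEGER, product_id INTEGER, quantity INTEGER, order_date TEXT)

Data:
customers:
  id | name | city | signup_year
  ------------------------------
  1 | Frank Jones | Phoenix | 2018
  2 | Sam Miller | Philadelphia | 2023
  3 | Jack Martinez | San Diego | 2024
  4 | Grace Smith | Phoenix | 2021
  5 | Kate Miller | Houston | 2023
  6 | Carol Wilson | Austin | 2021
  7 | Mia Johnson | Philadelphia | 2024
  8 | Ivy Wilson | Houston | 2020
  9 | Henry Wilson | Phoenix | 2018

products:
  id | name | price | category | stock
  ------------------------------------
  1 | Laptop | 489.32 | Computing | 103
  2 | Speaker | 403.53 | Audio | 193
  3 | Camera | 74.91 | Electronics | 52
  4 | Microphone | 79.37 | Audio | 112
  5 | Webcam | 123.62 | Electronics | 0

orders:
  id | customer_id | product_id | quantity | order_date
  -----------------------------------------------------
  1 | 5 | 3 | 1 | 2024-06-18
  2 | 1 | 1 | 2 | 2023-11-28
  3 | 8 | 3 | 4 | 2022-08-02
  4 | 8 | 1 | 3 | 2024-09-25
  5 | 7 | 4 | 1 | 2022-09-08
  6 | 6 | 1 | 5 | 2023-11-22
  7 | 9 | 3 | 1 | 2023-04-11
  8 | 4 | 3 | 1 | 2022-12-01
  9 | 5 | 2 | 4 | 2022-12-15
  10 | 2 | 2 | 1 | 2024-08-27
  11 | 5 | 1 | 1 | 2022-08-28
SELECT city, COUNT(*) AS n FROM customers GROUP BY city

Execution result:
city | n
Austin | 1
Houston | 2
Philadelphia | 2
Phoenix | 3
San Diego | 1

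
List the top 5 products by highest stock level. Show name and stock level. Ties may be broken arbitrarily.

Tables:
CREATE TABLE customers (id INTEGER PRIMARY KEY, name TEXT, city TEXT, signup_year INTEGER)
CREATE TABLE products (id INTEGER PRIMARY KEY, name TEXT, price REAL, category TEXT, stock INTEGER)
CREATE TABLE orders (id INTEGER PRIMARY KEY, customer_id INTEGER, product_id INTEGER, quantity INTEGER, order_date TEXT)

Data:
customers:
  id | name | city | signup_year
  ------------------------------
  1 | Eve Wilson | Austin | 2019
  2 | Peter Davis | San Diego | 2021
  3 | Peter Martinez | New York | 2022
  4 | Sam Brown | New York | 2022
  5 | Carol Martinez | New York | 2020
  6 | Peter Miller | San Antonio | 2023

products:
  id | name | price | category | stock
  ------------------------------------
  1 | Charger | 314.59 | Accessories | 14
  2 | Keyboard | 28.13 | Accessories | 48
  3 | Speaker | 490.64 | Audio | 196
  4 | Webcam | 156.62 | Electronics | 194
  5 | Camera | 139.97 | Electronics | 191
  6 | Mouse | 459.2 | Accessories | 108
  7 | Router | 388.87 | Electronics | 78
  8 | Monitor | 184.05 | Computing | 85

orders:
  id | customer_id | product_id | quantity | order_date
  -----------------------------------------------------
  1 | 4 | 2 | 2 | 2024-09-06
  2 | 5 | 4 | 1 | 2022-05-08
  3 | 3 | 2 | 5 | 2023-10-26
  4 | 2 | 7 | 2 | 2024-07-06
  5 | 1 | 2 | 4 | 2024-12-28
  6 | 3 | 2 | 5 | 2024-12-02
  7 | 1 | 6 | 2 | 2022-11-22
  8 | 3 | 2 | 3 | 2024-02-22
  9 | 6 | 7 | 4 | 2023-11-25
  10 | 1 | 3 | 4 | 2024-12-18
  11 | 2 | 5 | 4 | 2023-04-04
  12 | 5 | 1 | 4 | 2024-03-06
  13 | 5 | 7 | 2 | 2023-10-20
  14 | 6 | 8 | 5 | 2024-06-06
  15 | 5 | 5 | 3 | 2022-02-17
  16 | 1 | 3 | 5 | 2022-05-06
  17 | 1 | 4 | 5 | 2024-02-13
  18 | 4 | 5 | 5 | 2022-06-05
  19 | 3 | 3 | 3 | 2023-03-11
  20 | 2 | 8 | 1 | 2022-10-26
SELECT name, stock FROM products ORDER BY stock DESC LIMIT 5

Execution result:
name | stock
Speaker | 196
Webcam | 194
Camera | 191
Mouse | 108
Monitor | 85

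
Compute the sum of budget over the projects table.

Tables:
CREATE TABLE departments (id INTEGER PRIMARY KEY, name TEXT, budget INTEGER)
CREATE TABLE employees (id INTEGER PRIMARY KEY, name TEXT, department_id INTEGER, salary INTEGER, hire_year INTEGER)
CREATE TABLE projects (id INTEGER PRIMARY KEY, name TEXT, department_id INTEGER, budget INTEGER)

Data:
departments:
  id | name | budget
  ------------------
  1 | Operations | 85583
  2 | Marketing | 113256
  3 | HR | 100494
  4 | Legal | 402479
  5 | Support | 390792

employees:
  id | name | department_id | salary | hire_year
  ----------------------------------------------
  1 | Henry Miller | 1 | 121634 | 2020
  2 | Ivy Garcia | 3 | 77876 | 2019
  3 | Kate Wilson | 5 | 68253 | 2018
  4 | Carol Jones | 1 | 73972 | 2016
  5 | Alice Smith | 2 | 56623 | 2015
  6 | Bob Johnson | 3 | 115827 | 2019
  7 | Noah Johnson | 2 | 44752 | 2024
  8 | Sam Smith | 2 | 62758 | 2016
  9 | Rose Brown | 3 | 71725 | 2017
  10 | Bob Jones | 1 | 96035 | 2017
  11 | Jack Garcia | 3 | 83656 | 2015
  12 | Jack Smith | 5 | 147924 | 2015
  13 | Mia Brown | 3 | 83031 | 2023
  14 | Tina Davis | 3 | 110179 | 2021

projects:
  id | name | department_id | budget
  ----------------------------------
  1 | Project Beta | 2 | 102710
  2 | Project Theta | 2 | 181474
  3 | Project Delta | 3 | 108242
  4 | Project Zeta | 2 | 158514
SELECT SUM(budget) FROM projects

Execution result:
550940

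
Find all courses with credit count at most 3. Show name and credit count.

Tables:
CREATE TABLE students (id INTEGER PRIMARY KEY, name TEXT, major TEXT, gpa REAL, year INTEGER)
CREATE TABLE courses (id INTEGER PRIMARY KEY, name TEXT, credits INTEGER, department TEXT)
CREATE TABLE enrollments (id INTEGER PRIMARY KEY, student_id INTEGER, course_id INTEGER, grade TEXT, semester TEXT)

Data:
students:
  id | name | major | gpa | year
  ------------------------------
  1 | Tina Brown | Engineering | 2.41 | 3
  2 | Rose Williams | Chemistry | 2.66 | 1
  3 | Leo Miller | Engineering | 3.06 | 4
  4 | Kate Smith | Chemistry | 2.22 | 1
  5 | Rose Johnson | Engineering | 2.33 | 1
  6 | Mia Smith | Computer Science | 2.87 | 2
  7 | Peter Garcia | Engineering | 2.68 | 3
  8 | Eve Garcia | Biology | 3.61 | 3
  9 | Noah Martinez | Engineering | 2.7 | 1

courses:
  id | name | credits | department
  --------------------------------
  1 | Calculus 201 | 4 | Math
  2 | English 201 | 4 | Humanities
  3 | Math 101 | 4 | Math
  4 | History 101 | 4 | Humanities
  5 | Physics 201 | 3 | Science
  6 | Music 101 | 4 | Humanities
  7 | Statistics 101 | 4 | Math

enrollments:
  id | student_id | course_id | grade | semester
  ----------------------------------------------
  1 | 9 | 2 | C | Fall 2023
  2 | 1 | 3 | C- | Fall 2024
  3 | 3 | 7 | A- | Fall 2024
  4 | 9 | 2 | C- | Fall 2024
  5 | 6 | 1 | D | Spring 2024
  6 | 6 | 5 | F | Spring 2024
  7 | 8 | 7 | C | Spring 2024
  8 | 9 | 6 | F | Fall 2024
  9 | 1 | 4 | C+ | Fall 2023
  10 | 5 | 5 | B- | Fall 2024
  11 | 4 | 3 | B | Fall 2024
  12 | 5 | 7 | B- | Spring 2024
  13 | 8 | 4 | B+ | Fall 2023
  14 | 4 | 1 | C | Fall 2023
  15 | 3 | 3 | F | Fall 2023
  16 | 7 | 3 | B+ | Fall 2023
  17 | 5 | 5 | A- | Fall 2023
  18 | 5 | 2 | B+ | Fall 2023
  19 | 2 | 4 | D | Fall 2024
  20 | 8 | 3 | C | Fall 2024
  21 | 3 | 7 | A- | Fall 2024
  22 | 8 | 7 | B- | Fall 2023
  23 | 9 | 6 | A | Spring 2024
SELECT name, credits FROM courses WHERE credits <= 3

Execution result:
name | credits
Physics 201 | 3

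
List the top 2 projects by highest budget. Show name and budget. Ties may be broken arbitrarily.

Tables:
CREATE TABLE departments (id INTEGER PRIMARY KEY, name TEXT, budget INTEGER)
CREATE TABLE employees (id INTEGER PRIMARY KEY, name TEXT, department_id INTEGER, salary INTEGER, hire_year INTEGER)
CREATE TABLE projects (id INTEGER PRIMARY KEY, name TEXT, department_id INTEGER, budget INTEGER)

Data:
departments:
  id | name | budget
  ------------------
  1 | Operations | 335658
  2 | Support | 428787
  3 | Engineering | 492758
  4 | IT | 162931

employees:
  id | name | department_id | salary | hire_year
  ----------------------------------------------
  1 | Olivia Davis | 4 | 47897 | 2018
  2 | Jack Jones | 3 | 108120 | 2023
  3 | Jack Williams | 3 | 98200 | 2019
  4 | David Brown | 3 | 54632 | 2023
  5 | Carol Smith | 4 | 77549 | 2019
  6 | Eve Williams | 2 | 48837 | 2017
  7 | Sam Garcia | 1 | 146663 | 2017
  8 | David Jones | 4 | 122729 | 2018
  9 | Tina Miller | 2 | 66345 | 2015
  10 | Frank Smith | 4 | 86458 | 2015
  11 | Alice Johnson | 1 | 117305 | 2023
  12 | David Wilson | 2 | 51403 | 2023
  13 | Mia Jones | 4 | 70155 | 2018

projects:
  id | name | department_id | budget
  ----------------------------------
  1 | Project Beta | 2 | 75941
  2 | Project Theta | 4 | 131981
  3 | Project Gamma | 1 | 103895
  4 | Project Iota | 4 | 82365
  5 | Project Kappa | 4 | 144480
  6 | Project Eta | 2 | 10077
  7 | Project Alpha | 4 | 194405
SELECT name, budget FROM projects ORDER BY budget DESC LIMIT 2

Execution result:
name | budget
Project Alpha | 194405
Project Kappa | 144480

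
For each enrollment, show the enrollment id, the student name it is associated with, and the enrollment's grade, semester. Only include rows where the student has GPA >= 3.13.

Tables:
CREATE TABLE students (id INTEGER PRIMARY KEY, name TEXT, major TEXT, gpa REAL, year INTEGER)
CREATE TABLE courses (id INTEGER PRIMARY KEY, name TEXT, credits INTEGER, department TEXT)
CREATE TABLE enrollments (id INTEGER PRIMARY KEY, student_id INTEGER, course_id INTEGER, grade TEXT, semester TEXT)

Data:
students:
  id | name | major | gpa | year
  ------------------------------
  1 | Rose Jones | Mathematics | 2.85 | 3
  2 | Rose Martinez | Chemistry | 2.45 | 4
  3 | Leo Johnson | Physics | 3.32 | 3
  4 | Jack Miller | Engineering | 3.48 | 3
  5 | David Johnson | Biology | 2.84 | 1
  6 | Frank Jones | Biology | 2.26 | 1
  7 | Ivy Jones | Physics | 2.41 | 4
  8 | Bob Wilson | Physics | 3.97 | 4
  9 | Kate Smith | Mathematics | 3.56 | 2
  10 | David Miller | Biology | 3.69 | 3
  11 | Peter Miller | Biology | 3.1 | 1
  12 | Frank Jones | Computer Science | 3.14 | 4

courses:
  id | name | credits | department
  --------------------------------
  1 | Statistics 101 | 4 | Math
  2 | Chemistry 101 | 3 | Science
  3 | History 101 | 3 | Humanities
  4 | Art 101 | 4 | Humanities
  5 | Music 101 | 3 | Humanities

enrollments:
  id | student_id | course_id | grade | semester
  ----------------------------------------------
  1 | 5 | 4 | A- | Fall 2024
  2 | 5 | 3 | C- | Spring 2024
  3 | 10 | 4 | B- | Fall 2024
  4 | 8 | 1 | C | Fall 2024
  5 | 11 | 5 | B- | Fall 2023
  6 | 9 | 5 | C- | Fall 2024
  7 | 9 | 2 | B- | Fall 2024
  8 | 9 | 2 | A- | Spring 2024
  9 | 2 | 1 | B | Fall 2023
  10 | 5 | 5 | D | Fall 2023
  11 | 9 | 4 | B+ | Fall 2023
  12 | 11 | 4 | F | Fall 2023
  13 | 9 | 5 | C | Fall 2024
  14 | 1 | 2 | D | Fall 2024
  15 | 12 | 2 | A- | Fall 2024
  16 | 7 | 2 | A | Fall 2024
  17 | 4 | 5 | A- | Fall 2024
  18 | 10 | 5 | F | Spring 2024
SELECT c.id, p.name AS student, c.grade, c.semester FROM enrollments c JOIN students p ON c.student_id = p.id WHERE p.gpa >= 3.13

Execution result:
id | student | grade | semester
3 | David Miller | B- | Fall 2024
4 | Bob Wilson | C | Fall 2024
6 | Kate Smith | C- | Fall 2024
7 | Kate Smith | B- | Fall 2024
8 | Kate Smith | A- | Spring 2024
11 | Kate Smith | B+ | Fall 2023
13 | Kate Smith | C | Fall 2024
15 | Frank Jones | A- | Fall 2024
17 | Jack Miller | A- | Fall 2024
18 | David Miller | F | Spring 2024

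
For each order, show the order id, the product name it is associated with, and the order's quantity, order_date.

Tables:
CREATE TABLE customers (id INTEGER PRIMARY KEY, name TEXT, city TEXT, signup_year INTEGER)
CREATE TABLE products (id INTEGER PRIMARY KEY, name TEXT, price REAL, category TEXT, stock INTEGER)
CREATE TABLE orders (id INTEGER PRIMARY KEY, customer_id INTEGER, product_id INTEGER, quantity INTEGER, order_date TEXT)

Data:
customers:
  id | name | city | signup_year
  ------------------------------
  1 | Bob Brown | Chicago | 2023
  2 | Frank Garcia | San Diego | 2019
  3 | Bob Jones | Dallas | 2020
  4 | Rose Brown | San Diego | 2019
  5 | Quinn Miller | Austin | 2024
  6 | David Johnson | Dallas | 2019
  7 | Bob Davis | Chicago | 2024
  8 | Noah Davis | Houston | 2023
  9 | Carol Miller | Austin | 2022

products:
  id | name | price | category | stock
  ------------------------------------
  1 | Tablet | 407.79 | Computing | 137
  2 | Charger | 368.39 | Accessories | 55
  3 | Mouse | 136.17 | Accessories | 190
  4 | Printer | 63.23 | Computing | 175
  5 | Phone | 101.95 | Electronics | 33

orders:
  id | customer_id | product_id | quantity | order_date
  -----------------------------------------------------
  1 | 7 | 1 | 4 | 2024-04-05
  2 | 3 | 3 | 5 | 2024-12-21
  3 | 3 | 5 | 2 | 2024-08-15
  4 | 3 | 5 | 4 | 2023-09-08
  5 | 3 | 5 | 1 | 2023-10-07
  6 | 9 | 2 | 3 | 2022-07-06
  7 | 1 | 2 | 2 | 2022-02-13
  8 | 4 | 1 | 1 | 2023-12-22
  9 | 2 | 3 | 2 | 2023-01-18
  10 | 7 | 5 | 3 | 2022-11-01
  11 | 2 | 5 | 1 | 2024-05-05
SELECT c.id, p.name AS product, c.quantity, c.order_date FROM orders c JOIN products p ON c.product_id = p.id

Execution result:
id | product | quantity | order_date
1 | Tablet | 4 | 2024-04-05
2 | Mouse | 5 | 2024-12-21
3 | Phone | 2 | 2024-08-15
4 | Phone | 4 | 2023-09-08
5 | Phone | 1 | 2023-10-07
6 | Charger | 3 | 2022-07-06
7 | Charger | 2 | 2022-02-13
8 | Tablet | 1 | 2023-12-22
9 | Mouse | 2 | 2023-01-18
10 | Phone | 3 | 2022-11-01
11 | Phone | 1 | 2024-05-05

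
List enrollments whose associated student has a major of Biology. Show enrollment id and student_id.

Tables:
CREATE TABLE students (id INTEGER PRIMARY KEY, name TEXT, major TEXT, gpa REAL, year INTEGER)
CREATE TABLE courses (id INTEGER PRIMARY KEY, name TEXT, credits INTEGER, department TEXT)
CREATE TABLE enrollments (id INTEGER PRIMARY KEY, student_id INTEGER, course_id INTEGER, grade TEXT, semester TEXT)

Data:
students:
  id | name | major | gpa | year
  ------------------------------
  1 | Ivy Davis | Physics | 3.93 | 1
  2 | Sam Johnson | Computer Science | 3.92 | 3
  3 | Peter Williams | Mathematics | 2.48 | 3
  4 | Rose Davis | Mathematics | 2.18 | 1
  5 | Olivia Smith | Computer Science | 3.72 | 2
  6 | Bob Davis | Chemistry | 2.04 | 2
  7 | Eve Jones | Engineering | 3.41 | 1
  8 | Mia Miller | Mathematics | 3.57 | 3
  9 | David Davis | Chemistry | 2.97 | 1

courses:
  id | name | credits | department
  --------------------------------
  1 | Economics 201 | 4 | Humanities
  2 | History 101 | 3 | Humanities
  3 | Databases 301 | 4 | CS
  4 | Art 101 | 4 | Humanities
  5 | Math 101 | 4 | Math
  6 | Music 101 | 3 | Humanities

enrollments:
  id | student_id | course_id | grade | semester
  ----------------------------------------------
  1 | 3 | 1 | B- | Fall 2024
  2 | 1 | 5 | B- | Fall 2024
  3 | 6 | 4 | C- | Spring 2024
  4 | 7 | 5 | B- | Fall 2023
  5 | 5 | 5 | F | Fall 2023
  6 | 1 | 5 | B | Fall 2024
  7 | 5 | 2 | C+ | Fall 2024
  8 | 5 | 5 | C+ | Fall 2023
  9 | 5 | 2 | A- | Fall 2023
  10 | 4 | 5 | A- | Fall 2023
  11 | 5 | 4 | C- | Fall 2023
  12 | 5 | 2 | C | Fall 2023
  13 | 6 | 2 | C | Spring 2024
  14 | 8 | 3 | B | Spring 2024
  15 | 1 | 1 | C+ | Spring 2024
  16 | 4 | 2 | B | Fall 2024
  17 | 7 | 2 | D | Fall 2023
SELECT id, student_id FROM enrollments WHERE student_id IN (SELECT id FROM students WHERE major = 'Biology')

Execution result:
(no rows)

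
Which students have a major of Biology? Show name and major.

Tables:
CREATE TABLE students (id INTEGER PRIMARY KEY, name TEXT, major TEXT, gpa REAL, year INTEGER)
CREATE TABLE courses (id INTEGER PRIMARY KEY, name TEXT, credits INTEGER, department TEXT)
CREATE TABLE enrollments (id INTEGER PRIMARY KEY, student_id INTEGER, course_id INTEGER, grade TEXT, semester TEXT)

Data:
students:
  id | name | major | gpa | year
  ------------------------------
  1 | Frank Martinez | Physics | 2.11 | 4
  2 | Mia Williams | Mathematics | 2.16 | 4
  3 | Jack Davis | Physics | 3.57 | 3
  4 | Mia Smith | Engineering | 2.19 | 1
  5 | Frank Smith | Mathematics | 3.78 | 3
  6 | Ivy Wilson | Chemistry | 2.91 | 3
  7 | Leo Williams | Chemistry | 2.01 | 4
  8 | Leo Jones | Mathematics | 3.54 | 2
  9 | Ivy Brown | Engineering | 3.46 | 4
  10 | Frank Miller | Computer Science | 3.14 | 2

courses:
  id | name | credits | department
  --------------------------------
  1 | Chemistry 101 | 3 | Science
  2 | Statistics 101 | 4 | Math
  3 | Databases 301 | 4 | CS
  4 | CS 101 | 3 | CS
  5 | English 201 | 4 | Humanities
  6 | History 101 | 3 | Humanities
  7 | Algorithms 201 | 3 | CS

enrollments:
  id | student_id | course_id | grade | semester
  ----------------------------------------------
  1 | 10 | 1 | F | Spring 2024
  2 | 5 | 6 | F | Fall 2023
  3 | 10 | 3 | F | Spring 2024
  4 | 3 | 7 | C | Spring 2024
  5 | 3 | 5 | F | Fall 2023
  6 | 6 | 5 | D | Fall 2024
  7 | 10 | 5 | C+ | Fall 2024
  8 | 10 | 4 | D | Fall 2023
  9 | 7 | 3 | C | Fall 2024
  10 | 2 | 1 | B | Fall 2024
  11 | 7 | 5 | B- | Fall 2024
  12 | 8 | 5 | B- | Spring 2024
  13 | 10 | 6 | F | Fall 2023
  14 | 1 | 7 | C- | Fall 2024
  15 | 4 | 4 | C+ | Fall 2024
SELECT name, major FROM students WHERE major = 'Biology'

Execution result:
(no rows)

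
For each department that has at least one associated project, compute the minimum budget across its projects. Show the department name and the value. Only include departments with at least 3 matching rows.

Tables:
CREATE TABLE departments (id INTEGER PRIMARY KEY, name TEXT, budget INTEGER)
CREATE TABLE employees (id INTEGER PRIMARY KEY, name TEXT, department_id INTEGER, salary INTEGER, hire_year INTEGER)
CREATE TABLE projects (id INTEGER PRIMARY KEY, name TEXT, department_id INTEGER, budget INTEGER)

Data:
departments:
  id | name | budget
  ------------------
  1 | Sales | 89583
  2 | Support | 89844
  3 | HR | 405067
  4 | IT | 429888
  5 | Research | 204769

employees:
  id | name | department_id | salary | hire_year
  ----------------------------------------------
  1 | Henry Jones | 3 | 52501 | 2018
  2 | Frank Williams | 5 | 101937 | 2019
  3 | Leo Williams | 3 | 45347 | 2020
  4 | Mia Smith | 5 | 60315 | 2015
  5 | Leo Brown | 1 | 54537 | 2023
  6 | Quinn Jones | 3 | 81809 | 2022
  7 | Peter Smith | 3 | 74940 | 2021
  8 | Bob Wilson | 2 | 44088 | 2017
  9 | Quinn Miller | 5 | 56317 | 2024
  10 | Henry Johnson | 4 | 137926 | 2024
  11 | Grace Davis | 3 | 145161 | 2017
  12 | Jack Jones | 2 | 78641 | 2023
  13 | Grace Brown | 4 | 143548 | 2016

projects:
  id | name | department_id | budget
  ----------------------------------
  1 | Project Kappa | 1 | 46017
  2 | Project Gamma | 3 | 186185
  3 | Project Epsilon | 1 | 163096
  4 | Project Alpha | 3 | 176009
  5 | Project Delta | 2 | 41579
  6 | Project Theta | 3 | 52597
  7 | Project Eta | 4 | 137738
SELECT p.name, MIN(c.budget) AS min_budget FROM projects c JOIN departments p ON c.department_id = p.id GROUP BY p.id, p.name HAVING COUNT(*) >= 3

Execution result:
name | min_budget
HR | 52597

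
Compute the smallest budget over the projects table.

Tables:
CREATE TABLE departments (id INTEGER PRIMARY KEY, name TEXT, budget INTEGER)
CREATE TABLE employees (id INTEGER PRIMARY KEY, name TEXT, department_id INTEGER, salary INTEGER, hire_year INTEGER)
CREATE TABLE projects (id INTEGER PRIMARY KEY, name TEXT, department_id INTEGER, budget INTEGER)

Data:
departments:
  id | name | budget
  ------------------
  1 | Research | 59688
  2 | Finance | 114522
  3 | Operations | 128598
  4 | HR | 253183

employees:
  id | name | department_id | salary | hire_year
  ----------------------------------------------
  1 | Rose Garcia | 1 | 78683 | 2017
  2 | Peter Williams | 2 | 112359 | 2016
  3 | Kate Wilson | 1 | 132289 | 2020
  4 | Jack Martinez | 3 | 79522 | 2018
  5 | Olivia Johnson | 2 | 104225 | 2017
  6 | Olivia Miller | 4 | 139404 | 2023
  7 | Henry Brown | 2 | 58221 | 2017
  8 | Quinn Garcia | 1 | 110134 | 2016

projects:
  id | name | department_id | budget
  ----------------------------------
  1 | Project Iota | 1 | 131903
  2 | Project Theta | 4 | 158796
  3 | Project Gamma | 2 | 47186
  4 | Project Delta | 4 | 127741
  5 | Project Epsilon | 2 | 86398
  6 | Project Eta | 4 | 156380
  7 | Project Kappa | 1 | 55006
SELECT MIN(budget) FROM projects

Execution result:
47186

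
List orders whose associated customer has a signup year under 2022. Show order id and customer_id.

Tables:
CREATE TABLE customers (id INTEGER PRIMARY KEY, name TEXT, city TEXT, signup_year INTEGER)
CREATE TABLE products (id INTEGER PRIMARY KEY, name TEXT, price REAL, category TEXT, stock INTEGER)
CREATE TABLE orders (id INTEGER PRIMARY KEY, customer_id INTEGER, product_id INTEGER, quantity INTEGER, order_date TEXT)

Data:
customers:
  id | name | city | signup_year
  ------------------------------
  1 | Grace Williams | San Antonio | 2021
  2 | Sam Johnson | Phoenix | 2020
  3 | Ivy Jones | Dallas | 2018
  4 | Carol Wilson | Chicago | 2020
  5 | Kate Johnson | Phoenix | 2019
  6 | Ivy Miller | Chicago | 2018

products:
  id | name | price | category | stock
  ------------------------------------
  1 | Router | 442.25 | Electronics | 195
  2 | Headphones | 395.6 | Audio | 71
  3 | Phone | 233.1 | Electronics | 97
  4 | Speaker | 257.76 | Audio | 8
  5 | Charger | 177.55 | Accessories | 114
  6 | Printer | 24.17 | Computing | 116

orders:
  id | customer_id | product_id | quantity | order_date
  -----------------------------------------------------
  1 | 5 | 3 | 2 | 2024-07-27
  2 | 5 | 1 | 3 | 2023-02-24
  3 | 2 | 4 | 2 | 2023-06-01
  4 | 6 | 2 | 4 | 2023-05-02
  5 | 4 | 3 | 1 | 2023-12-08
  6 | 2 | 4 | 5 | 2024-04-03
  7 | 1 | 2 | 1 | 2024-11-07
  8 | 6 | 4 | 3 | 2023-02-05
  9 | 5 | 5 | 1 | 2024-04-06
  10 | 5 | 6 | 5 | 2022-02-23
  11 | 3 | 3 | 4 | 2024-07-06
SELECT id, customer_id FROM orders WHERE customer_id IN (SELECT id FROM customers WHERE signup_year < 2022)

Execution result:
id | customer_id
1 | 5
2 | 5
3 | 2
4 | 6
5 | 4
6 | 2
7 | 1
8 | 6
9 | 5
10 | 5
11 | 3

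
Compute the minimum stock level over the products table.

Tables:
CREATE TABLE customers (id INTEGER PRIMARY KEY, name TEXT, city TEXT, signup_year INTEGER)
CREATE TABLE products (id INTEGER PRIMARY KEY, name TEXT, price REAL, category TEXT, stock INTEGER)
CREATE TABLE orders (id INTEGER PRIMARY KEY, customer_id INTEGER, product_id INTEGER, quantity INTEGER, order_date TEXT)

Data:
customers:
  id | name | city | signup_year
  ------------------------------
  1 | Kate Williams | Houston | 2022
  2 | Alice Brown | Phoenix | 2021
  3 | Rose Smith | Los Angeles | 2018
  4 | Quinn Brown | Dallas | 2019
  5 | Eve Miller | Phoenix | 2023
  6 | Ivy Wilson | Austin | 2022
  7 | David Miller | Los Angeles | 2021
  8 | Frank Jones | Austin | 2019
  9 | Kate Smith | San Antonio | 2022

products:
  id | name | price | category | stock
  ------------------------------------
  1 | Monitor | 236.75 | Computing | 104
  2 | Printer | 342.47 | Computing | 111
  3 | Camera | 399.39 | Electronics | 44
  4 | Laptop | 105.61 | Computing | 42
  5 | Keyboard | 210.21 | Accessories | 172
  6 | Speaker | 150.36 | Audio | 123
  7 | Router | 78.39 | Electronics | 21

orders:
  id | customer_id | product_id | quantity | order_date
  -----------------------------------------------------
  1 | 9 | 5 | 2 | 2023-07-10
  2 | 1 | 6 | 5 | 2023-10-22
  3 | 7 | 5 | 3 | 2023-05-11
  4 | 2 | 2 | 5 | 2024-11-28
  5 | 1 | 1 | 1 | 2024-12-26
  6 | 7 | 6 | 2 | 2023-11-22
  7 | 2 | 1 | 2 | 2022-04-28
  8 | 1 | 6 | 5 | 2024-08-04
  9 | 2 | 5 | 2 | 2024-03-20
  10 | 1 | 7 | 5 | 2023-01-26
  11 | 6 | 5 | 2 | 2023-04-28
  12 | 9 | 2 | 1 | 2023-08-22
SELECT MIN(stock) FROM products

Execution result:
21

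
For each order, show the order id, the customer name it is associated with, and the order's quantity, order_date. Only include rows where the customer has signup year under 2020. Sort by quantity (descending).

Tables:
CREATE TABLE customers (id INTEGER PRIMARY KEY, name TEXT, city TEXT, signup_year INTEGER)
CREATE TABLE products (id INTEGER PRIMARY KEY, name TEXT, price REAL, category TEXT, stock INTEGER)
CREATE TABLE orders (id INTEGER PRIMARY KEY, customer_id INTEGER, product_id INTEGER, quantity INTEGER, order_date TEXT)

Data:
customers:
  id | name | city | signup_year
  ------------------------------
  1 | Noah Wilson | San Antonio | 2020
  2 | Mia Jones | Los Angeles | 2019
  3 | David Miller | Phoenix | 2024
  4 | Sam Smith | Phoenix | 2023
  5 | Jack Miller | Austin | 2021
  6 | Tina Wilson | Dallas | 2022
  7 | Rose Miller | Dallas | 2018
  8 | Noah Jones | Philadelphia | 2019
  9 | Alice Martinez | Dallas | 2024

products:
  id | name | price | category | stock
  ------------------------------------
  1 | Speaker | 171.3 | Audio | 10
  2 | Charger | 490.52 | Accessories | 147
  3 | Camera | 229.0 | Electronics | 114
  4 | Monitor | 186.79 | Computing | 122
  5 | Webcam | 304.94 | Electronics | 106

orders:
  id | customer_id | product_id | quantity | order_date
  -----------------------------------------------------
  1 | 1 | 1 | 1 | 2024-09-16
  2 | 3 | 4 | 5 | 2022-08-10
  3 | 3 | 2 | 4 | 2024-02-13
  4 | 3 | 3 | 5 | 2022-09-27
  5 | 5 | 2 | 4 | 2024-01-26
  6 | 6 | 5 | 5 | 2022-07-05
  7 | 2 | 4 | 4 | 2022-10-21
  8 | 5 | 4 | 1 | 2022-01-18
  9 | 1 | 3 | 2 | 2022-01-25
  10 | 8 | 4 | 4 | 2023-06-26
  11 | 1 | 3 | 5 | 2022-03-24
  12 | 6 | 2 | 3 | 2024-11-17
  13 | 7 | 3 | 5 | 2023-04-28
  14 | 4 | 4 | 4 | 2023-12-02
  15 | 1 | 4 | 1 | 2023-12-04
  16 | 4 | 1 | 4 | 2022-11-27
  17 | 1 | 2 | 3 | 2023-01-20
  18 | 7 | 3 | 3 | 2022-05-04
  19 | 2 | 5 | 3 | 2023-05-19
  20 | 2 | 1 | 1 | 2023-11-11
SELECT c.id, p.name AS customer, c.quantity, c.order_date FROM orders c JOIN customers p ON c.customer_id = p.id WHERE p.signup_year < 2020 ORDER BY c.quantity DESC

Execution result:
id | customer | quantity | order_date
13 | Rose Miller | 5 | 2023-04-28
7 | Mia Jones | 4 | 2022-10-21
10 | Noah Jones | 4 | 2023-06-26
18 | Rose Miller | 3 | 2022-05-04
19 | Mia Jones | 3 | 2023-05-19
20 | Mia Jones | 1 | 2023-11-11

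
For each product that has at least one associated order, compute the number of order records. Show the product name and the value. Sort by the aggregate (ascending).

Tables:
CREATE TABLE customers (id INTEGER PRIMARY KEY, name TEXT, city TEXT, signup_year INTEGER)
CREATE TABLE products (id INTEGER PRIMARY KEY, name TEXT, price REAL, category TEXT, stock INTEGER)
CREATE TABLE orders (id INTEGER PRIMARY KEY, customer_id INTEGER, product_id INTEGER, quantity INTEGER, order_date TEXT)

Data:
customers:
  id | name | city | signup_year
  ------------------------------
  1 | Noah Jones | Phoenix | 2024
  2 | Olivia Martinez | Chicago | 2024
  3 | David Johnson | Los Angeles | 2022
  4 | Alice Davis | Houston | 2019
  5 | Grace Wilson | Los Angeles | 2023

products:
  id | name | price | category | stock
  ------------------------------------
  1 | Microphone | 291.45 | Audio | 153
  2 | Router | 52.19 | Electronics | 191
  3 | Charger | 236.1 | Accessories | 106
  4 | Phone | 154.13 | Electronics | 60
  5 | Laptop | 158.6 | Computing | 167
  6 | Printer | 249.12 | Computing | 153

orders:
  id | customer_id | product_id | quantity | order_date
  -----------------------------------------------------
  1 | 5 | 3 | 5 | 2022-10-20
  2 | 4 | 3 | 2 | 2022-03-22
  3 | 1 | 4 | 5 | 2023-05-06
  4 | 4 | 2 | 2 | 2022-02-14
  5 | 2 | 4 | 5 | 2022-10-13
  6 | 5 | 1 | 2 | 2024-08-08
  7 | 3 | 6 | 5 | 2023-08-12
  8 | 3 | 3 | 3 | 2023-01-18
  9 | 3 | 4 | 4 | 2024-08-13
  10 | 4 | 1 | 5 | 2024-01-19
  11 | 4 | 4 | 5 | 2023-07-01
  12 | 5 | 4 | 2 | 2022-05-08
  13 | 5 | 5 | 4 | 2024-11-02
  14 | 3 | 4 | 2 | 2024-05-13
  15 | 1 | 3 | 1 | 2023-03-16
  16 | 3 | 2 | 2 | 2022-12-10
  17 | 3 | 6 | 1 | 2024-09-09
SELECT p.name, COUNT(*) AS n FROM orders c JOIN products p ON c.product_id = p.id GROUP BY p.id, p.name ORDER BY n ASC

Execution result:
name | n
Laptop | 1
Microphone | 2
Router | 2
Printer | 2
Charger | 4
Phone | 6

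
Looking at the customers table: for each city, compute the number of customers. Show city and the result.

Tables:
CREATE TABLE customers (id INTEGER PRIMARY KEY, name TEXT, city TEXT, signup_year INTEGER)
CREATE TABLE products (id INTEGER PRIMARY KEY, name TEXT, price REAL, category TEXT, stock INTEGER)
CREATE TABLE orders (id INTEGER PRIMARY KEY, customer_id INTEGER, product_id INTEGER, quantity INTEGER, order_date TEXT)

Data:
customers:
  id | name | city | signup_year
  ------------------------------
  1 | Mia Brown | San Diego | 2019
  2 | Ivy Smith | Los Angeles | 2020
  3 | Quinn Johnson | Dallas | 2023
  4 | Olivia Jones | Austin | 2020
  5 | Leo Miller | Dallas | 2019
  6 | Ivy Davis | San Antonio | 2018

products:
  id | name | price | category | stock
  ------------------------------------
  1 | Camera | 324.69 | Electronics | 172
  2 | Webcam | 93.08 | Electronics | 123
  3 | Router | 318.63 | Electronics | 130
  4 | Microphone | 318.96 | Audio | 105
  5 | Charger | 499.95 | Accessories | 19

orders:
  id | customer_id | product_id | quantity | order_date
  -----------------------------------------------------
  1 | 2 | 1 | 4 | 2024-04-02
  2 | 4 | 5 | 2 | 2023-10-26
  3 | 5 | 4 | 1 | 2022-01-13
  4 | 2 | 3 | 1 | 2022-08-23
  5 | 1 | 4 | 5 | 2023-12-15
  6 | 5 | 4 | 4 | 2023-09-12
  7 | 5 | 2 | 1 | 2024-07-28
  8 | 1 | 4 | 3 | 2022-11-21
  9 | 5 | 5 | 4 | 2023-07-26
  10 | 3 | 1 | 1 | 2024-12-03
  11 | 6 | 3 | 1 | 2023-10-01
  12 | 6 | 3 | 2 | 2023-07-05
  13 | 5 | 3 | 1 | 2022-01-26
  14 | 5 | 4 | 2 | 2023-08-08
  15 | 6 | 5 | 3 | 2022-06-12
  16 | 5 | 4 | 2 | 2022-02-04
SELECT city, COUNT(*) AS n FROM customers GROUP BY city

Execution result:
city | n
Austin | 1
Dallas | 2
Los Angeles | 1
San Antonio | 1
San Diego | 1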